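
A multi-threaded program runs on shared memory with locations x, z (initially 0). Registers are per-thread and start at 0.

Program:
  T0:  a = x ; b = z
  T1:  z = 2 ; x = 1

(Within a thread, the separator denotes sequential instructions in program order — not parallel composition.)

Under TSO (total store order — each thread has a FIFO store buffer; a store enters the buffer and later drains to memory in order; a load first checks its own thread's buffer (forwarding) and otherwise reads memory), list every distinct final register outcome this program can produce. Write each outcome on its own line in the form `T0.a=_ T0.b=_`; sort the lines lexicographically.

outcome vector order: (T0.a,T0.b)
|TSO outcomes| = 3

T0.a=0 T0.b=0
T0.a=0 T0.b=2
T0.a=1 T0.b=2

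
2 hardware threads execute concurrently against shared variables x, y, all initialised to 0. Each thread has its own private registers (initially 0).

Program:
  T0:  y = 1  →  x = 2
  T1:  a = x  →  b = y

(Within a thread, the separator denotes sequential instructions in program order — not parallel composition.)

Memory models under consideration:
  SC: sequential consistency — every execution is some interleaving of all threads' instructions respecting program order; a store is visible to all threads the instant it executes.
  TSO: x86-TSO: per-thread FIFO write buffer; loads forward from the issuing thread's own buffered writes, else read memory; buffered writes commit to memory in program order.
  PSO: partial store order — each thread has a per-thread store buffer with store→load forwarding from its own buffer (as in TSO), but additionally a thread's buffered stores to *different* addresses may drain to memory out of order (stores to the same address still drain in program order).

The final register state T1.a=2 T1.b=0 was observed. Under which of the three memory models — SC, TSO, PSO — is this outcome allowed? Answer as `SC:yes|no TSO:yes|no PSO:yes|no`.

outcome vector order: (T1.a,T1.b)
[SC] allowed = {00, 01, 21}
[TSO] allowed = {00, 01, 21}
[PSO] allowed = {00, 01, 20, 21}
target 20 ∈ {PSO}

SC:no TSO:no PSO:yes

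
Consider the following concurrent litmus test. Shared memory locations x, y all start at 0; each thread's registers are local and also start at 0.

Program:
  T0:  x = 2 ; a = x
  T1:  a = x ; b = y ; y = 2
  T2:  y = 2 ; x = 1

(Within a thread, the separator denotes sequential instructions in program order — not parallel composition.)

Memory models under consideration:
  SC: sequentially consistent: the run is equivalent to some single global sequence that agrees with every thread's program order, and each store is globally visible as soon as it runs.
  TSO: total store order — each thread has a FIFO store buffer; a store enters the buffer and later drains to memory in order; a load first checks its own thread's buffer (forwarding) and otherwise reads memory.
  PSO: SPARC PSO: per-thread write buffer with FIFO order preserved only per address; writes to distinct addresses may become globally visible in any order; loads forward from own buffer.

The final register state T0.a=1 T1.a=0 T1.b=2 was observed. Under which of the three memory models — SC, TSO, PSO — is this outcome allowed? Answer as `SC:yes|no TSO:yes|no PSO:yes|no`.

outcome vector order: (T0.a,T1.a,T1.b)
SC (10): 1/0/0, 1/0/2, 1/1/2, 1/2/0, 1/2/2, 2/0/0, 2/0/2, 2/1/2, 2/2/0, 2/2/2
TSO (10): 1/0/0, 1/0/2, 1/1/2, 1/2/0, 1/2/2, 2/0/0, 2/0/2, 2/1/2, 2/2/0, 2/2/2
PSO (12): 1/0/0, 1/0/2, 1/1/0, 1/1/2, 1/2/0, 1/2/2, 2/0/0, 2/0/2, 2/1/0, 2/1/2, 2/2/0, 2/2/2
target 1/0/2 ∈ {SC,TSO,PSO}

SC:yes TSO:yes PSO:yes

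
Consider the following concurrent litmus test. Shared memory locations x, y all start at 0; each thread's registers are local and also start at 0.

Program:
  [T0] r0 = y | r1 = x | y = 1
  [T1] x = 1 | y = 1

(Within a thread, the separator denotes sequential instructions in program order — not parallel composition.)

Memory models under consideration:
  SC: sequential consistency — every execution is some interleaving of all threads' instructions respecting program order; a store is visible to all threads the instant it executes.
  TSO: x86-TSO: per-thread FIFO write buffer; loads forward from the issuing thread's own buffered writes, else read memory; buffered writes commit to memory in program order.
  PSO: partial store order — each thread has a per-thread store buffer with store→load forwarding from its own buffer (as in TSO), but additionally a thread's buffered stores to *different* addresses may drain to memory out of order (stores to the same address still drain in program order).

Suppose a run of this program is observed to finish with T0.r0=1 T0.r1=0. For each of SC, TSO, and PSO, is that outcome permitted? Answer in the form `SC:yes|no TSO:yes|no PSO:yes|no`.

SC:no TSO:no PSO:yes

outcome vector order: (T0.r0,T0.r1)
under SC → 00, 01, 11
under TSO → 00, 01, 11
under PSO → 00, 01, 10, 11
target 10 ∈ {PSO}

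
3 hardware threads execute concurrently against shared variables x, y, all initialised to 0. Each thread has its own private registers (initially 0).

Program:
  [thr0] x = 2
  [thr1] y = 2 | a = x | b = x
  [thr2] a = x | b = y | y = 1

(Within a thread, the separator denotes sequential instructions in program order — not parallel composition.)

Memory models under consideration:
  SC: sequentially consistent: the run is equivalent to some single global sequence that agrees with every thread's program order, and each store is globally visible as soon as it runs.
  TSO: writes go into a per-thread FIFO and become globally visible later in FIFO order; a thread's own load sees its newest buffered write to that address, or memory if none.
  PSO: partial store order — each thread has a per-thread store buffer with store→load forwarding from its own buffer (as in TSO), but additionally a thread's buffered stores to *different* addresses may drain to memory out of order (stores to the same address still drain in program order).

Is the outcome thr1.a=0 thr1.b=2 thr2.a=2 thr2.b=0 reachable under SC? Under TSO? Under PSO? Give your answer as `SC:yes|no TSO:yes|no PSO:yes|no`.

outcome vector order: (thr1.a,thr1.b,thr2.a,thr2.b)
[SC] allowed = {0/0/0/0 0/0/0/2 0/0/2/2 0/2/0/0 0/2/0/2 0/2/2/2 2/2/0/0 2/2/0/2 2/2/2/0 2/2/2/2}
[TSO] allowed = {0/0/0/0 0/0/0/2 0/0/2/0 0/0/2/2 0/2/0/0 0/2/0/2 0/2/2/0 0/2/2/2 2/2/0/0 2/2/0/2 2/2/2/0 2/2/2/2}
[PSO] allowed = {0/0/0/0 0/0/0/2 0/0/2/0 0/0/2/2 0/2/0/0 0/2/0/2 0/2/2/0 0/2/2/2 2/2/0/0 2/2/0/2 2/2/2/0 2/2/2/2}
target 0/2/2/0 ∈ {TSO,PSO}

SC:no TSO:yes PSO:yes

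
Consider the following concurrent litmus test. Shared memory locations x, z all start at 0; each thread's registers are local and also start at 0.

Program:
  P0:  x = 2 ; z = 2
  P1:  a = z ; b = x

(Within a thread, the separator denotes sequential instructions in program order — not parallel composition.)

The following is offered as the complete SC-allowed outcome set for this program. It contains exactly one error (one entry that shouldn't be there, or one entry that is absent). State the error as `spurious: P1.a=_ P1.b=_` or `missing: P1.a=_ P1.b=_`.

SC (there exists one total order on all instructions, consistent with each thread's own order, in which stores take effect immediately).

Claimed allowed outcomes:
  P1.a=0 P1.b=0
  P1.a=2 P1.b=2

missing: P1.a=0 P1.b=2

outcome vector order: (P1.a,P1.b)
under SC → 00, 02, 22
SC∖claimed = {02}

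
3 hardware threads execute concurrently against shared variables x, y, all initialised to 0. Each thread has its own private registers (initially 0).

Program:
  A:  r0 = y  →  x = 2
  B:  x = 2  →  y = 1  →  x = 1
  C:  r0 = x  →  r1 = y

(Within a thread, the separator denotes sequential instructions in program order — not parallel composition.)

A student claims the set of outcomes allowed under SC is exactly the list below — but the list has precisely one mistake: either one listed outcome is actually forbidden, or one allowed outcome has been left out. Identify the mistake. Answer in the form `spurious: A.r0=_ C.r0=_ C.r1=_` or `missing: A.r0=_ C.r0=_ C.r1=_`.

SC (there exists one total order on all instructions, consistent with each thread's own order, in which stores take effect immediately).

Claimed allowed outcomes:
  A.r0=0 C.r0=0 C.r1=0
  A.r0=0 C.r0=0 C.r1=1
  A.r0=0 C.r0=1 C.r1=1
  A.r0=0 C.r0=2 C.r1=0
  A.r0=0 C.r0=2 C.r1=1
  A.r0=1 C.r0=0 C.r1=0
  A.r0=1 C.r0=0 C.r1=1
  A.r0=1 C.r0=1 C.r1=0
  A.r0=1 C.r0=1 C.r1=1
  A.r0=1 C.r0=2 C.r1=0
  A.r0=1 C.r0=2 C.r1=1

spurious: A.r0=1 C.r0=1 C.r1=0

outcome vector order: (A.r0,C.r0,C.r1)
SC: 10 outcomes — {<0 0 0> <0 0 1> <0 1 1> <0 2 0> <0 2 1> <1 0 0> <1 0 1> <1 1 1> <1 2 0> <1 2 1>}
claimed∖SC = {<1 1 0>}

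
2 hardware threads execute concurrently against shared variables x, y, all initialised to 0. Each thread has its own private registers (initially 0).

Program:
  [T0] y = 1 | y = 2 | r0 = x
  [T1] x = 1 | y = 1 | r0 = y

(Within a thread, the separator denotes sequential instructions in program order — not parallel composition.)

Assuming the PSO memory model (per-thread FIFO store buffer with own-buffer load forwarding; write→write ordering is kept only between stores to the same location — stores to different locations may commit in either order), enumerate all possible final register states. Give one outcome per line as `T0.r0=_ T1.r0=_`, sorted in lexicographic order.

T0.r0=0 T1.r0=1
T0.r0=0 T1.r0=2
T0.r0=1 T1.r0=1
T0.r0=1 T1.r0=2

outcome vector order: (T0.r0,T1.r0)
|PSO outcomes| = 4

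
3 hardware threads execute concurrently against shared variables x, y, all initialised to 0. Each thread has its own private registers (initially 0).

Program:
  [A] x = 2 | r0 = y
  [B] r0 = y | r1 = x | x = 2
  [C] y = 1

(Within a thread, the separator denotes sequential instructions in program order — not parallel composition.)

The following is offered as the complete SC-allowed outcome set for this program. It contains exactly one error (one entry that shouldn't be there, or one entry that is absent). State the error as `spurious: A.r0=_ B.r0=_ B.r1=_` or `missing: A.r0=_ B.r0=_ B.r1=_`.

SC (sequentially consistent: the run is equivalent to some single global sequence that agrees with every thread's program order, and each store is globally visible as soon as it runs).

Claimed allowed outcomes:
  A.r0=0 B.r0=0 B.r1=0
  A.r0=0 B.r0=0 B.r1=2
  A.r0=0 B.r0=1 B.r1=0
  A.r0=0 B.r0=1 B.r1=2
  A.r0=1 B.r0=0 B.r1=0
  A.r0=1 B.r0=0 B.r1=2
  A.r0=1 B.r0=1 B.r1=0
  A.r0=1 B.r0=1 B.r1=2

spurious: A.r0=0 B.r0=1 B.r1=0

outcome vector order: (A.r0,B.r0,B.r1)
SC: 7 outcomes — {<0 0 0>; <0 0 2>; <0 1 2>; <1 0 0>; <1 0 2>; <1 1 0>; <1 1 2>}
claimed∖SC = {<0 1 0>}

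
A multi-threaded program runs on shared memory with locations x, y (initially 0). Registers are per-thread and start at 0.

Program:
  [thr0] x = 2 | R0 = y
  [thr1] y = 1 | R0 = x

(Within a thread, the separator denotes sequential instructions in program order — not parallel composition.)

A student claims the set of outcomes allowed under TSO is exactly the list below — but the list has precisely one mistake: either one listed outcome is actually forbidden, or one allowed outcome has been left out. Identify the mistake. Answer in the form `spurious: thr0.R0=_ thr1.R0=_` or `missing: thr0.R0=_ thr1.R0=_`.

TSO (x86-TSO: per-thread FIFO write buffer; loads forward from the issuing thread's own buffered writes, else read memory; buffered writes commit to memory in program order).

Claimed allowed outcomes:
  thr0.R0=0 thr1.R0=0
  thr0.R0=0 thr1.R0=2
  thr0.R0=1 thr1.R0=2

missing: thr0.R0=1 thr1.R0=0

outcome vector order: (thr0.R0,thr1.R0)
[TSO] allowed = {0/0, 0/2, 1/0, 1/2}
TSO∖claimed = {1/0}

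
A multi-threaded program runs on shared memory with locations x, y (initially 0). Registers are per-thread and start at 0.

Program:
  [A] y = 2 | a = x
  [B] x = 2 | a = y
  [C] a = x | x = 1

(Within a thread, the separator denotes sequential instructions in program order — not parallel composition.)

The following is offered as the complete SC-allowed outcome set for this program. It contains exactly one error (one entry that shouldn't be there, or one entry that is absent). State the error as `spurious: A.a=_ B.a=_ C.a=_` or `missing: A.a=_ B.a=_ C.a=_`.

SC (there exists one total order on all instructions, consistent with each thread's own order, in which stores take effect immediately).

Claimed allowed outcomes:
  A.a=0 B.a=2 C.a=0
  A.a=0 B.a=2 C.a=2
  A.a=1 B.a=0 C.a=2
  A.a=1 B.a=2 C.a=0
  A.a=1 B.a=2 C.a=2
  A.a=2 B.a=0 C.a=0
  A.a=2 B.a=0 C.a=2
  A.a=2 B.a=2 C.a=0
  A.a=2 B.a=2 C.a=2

missing: A.a=1 B.a=0 C.a=0

outcome vector order: (A.a,B.a,C.a)
SC (10): <0 2 0>; <0 2 2>; <1 0 0>; <1 0 2>; <1 2 0>; <1 2 2>; <2 0 0>; <2 0 2>; <2 2 0>; <2 2 2>
SC∖claimed = {<1 0 0>}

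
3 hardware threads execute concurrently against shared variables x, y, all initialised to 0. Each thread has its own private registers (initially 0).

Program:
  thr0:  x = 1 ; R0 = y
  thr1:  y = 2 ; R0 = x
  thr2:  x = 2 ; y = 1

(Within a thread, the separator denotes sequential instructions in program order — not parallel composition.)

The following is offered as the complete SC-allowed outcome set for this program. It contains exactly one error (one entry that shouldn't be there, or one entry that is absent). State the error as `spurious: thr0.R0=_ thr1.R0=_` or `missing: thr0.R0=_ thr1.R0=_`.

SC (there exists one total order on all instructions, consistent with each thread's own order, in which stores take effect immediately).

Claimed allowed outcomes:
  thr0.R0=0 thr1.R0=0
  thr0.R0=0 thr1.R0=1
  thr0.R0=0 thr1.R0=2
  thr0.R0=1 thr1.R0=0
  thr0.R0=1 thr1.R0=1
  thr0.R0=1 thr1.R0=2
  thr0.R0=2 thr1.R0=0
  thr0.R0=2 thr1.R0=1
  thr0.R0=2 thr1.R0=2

spurious: thr0.R0=0 thr1.R0=0

outcome vector order: (thr0.R0,thr1.R0)
[SC] allowed = {0/1; 0/2; 1/0; 1/1; 1/2; 2/0; 2/1; 2/2}
claimed∖SC = {0/0}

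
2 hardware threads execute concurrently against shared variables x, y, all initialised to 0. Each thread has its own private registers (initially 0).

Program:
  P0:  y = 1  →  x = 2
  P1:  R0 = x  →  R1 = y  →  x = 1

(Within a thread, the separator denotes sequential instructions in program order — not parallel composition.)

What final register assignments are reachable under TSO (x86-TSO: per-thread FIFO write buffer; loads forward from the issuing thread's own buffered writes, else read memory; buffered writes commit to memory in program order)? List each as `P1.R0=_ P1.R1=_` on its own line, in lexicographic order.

P1.R0=0 P1.R1=0
P1.R0=0 P1.R1=1
P1.R0=2 P1.R1=1

outcome vector order: (P1.R0,P1.R1)
|TSO outcomes| = 3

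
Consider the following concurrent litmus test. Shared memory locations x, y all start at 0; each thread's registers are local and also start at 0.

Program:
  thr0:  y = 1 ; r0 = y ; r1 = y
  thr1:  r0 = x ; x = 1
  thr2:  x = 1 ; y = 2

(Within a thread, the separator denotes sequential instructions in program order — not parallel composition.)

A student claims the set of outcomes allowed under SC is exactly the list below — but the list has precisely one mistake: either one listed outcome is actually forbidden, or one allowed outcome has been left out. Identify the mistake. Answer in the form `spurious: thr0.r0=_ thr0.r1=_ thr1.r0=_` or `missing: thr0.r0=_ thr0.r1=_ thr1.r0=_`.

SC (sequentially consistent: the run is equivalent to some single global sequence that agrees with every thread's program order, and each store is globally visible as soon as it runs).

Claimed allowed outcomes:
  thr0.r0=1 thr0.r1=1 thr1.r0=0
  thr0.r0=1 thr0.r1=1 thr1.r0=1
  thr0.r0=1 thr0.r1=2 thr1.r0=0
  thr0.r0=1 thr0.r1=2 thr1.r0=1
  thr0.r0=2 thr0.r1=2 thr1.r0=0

outcome vector order: (thr0.r0,thr0.r1,thr1.r0)
SC: 6 outcomes — {1/1/0; 1/1/1; 1/2/0; 1/2/1; 2/2/0; 2/2/1}
SC∖claimed = {2/2/1}

missing: thr0.r0=2 thr0.r1=2 thr1.r0=1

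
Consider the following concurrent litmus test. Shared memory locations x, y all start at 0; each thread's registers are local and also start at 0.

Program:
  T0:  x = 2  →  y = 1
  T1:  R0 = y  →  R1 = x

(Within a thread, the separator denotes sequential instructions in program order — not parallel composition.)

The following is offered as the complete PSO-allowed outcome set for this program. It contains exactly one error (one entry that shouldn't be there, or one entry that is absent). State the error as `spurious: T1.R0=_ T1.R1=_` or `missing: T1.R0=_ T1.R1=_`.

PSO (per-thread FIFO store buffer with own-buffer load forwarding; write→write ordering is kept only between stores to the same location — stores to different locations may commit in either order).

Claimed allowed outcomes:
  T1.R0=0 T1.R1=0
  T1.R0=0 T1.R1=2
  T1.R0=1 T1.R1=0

missing: T1.R0=1 T1.R1=2

outcome vector order: (T1.R0,T1.R1)
under PSO → <0 0>; <0 2>; <1 0>; <1 2>
PSO∖claimed = {<1 2>}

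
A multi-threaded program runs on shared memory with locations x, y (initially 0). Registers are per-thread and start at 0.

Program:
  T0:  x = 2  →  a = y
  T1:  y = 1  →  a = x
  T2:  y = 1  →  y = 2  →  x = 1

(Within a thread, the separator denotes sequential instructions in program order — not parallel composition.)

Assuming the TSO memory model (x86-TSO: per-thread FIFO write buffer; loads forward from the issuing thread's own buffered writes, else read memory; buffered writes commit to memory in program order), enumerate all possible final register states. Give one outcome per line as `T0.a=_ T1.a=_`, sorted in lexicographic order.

T0.a=0 T1.a=0
T0.a=0 T1.a=1
T0.a=0 T1.a=2
T0.a=1 T1.a=0
T0.a=1 T1.a=1
T0.a=1 T1.a=2
T0.a=2 T1.a=0
T0.a=2 T1.a=1
T0.a=2 T1.a=2

outcome vector order: (T0.a,T1.a)
|TSO outcomes| = 9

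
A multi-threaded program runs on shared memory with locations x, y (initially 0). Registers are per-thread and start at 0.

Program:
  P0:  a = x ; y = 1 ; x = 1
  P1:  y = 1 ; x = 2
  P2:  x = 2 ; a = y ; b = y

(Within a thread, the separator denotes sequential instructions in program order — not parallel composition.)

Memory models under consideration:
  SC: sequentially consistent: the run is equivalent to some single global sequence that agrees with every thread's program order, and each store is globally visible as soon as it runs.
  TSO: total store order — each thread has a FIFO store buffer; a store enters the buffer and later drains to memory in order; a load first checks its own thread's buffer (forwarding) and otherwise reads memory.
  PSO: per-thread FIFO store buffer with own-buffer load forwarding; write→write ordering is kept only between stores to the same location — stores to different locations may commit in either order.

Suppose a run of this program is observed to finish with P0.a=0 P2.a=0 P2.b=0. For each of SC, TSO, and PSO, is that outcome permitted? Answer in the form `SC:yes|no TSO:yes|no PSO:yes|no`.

SC:yes TSO:yes PSO:yes

outcome vector order: (P0.a,P2.a,P2.b)
SC (6): 000; 001; 011; 200; 201; 211
TSO (6): 000; 001; 011; 200; 201; 211
PSO (6): 000; 001; 011; 200; 201; 211
target 000 ∈ {SC,TSO,PSO}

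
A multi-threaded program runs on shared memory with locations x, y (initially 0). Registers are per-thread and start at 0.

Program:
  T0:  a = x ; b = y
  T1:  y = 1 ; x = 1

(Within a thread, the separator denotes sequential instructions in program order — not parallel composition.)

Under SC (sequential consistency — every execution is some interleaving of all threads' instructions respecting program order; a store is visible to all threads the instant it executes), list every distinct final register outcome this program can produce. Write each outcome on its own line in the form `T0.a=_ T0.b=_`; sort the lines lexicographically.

T0.a=0 T0.b=0
T0.a=0 T0.b=1
T0.a=1 T0.b=1

outcome vector order: (T0.a,T0.b)
|SC outcomes| = 3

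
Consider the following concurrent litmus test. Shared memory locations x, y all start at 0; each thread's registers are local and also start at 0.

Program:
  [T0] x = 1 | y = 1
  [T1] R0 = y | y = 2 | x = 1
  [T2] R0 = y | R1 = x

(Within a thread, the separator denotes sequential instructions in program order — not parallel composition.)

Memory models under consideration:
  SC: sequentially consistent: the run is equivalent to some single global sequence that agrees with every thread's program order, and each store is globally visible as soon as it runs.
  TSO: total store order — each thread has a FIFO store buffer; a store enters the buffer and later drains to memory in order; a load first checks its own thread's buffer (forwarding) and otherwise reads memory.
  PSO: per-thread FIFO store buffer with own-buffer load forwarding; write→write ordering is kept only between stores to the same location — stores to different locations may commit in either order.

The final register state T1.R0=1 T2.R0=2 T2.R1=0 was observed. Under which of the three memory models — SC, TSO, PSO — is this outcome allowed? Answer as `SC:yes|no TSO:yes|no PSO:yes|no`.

outcome vector order: (T1.R0,T2.R0,T2.R1)
SC: 9 outcomes — {000 001 011 020 021 100 101 111 121}
TSO: 9 outcomes — {000 001 011 020 021 100 101 111 121}
PSO: 12 outcomes — {000 001 010 011 020 021 100 101 110 111 120 121}
target 120 ∈ {PSO}

SC:no TSO:no PSO:yes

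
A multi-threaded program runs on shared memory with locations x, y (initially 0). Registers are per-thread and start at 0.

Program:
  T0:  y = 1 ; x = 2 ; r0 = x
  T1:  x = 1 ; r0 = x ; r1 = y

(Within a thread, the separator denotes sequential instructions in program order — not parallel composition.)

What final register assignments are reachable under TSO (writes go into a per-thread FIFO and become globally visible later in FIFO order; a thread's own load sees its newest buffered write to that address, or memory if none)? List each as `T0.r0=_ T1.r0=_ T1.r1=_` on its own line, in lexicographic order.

outcome vector order: (T0.r0,T1.r0,T1.r1)
|TSO outcomes| = 5

T0.r0=1 T1.r0=1 T1.r1=0
T0.r0=1 T1.r0=1 T1.r1=1
T0.r0=2 T1.r0=1 T1.r1=0
T0.r0=2 T1.r0=1 T1.r1=1
T0.r0=2 T1.r0=2 T1.r1=1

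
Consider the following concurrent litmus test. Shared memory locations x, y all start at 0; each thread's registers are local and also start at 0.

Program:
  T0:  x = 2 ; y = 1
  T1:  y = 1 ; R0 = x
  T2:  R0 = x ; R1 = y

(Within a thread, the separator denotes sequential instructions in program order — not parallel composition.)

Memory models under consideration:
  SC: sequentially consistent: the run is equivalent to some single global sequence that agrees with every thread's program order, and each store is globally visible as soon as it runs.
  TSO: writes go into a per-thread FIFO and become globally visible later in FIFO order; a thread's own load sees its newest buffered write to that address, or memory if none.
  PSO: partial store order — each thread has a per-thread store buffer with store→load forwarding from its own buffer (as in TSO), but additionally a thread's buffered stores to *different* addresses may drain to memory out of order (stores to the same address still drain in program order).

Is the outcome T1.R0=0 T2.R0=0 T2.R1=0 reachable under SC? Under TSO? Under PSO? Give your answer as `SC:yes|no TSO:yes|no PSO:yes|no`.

SC:yes TSO:yes PSO:yes

outcome vector order: (T1.R0,T2.R0,T2.R1)
[SC] allowed = {000; 001; 021; 200; 201; 220; 221}
[TSO] allowed = {000; 001; 020; 021; 200; 201; 220; 221}
[PSO] allowed = {000; 001; 020; 021; 200; 201; 220; 221}
target 000 ∈ {SC,TSO,PSO}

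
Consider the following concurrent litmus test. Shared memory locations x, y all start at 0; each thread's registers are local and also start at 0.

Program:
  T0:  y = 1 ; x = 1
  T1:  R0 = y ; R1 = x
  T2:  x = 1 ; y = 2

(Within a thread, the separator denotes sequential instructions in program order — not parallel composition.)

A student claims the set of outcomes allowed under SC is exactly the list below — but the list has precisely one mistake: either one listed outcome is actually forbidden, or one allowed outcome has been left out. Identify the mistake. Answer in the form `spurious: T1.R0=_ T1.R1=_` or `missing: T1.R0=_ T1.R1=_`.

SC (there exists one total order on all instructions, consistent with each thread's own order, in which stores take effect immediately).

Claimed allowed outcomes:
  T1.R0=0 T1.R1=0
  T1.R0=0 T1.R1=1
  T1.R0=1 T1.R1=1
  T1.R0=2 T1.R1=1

missing: T1.R0=1 T1.R1=0

outcome vector order: (T1.R0,T1.R1)
[SC] allowed = {0/0, 0/1, 1/0, 1/1, 2/1}
SC∖claimed = {1/0}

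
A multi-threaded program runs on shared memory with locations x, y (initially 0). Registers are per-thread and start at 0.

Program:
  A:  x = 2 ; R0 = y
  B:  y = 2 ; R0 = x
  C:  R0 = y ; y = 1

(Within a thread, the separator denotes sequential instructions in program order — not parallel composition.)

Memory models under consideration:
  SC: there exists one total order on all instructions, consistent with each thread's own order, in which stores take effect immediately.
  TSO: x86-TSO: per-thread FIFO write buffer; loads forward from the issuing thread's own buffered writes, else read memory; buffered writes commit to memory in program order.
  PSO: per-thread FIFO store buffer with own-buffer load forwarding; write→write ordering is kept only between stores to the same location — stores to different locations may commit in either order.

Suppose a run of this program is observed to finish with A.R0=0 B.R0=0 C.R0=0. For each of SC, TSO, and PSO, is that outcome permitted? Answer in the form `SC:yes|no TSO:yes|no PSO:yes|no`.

SC:no TSO:yes PSO:yes

outcome vector order: (A.R0,B.R0,C.R0)
SC: 10 outcomes — {0/2/0 0/2/2 1/0/0 1/0/2 1/2/0 1/2/2 2/0/0 2/0/2 2/2/0 2/2/2}
TSO: 12 outcomes — {0/0/0 0/0/2 0/2/0 0/2/2 1/0/0 1/0/2 1/2/0 1/2/2 2/0/0 2/0/2 2/2/0 2/2/2}
PSO: 12 outcomes — {0/0/0 0/0/2 0/2/0 0/2/2 1/0/0 1/0/2 1/2/0 1/2/2 2/0/0 2/0/2 2/2/0 2/2/2}
target 0/0/0 ∈ {TSO,PSO}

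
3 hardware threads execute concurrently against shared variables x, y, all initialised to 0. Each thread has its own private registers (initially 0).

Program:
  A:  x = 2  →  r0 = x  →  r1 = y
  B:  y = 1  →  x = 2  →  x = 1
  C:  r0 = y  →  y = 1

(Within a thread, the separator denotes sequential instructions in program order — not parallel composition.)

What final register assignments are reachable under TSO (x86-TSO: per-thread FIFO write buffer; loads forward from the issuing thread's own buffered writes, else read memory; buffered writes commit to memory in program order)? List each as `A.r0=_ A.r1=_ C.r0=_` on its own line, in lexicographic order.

outcome vector order: (A.r0,A.r1,C.r0)
|TSO outcomes| = 6

A.r0=1 A.r1=1 C.r0=0
A.r0=1 A.r1=1 C.r0=1
A.r0=2 A.r1=0 C.r0=0
A.r0=2 A.r1=0 C.r0=1
A.r0=2 A.r1=1 C.r0=0
A.r0=2 A.r1=1 C.r0=1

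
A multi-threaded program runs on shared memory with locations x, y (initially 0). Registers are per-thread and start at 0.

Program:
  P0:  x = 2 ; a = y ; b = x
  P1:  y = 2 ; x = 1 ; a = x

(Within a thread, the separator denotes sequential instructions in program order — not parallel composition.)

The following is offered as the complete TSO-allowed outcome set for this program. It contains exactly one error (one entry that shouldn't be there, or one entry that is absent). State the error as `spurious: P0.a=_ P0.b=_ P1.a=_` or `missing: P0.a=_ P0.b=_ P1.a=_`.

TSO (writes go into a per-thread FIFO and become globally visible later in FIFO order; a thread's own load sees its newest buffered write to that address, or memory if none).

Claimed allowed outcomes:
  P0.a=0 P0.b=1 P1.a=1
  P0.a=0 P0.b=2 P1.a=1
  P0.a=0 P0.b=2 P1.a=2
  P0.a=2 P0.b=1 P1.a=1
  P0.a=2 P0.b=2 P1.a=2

missing: P0.a=2 P0.b=2 P1.a=1

outcome vector order: (P0.a,P0.b,P1.a)
under TSO → <0 1 1> <0 2 1> <0 2 2> <2 1 1> <2 2 1> <2 2 2>
TSO∖claimed = {<2 2 1>}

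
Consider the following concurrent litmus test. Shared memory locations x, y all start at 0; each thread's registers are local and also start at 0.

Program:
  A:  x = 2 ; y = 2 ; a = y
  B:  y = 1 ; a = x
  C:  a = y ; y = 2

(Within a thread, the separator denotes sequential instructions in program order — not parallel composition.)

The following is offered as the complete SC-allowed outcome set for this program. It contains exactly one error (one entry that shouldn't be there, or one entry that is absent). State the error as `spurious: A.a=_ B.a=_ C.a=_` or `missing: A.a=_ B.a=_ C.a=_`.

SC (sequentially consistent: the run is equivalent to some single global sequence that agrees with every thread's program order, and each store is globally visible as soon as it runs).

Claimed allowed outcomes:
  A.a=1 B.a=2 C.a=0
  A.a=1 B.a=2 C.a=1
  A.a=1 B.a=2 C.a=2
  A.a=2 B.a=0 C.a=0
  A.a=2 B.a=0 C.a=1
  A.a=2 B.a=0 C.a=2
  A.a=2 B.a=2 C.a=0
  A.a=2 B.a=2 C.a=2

missing: A.a=2 B.a=2 C.a=1

outcome vector order: (A.a,B.a,C.a)
SC (9): (1,2,0) (1,2,1) (1,2,2) (2,0,0) (2,0,1) (2,0,2) (2,2,0) (2,2,1) (2,2,2)
SC∖claimed = {(2,2,1)}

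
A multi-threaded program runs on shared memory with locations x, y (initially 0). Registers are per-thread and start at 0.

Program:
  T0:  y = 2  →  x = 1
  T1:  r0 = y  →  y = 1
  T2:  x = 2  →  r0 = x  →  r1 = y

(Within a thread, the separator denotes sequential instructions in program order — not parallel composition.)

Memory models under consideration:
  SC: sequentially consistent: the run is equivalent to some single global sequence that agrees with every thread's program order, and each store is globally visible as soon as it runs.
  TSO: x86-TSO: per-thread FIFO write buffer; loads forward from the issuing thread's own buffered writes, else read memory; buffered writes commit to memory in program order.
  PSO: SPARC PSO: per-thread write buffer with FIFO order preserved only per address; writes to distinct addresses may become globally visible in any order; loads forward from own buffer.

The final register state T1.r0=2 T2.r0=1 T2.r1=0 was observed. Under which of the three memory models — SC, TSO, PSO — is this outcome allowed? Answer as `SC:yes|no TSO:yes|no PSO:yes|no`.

outcome vector order: (T1.r0,T2.r0,T2.r1)
under SC → 0/1/1; 0/1/2; 0/2/0; 0/2/1; 0/2/2; 2/1/1; 2/1/2; 2/2/0; 2/2/1; 2/2/2
under TSO → 0/1/1; 0/1/2; 0/2/0; 0/2/1; 0/2/2; 2/1/1; 2/1/2; 2/2/0; 2/2/1; 2/2/2
under PSO → 0/1/0; 0/1/1; 0/1/2; 0/2/0; 0/2/1; 0/2/2; 2/1/0; 2/1/1; 2/1/2; 2/2/0; 2/2/1; 2/2/2
target 2/1/0 ∈ {PSO}

SC:no TSO:no PSO:yes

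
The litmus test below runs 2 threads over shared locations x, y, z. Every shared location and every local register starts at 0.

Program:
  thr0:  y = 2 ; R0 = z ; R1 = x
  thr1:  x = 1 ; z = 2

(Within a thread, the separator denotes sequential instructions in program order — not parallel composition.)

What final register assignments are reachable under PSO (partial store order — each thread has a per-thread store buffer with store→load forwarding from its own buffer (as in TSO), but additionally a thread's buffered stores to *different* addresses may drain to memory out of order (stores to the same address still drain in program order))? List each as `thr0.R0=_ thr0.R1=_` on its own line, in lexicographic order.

thr0.R0=0 thr0.R1=0
thr0.R0=0 thr0.R1=1
thr0.R0=2 thr0.R1=0
thr0.R0=2 thr0.R1=1

outcome vector order: (thr0.R0,thr0.R1)
|PSO outcomes| = 4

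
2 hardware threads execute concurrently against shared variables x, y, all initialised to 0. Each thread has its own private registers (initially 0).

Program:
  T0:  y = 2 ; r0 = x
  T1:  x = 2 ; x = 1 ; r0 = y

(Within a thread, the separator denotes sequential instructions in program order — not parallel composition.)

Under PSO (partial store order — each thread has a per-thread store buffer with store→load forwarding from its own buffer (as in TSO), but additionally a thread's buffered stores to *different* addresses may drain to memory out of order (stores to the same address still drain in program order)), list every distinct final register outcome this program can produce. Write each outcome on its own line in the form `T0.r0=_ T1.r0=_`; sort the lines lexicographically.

T0.r0=0 T1.r0=0
T0.r0=0 T1.r0=2
T0.r0=1 T1.r0=0
T0.r0=1 T1.r0=2
T0.r0=2 T1.r0=0
T0.r0=2 T1.r0=2

outcome vector order: (T0.r0,T1.r0)
|PSO outcomes| = 6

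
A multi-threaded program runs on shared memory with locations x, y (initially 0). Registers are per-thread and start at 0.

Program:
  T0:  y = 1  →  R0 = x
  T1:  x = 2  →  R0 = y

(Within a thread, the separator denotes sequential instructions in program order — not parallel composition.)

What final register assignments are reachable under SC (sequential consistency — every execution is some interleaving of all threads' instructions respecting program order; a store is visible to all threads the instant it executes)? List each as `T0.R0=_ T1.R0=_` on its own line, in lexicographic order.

outcome vector order: (T0.R0,T1.R0)
|SC outcomes| = 3

T0.R0=0 T1.R0=1
T0.R0=2 T1.R0=0
T0.R0=2 T1.R0=1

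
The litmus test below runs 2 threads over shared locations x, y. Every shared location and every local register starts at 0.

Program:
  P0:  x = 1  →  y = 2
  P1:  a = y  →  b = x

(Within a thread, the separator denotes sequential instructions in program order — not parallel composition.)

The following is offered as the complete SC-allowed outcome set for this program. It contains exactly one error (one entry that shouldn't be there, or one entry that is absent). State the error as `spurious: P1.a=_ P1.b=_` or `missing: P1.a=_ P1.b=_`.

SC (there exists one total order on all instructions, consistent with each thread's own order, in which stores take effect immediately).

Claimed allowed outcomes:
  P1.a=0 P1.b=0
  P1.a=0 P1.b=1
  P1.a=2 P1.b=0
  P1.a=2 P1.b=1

spurious: P1.a=2 P1.b=0

outcome vector order: (P1.a,P1.b)
under SC → (0,0), (0,1), (2,1)
claimed∖SC = {(2,0)}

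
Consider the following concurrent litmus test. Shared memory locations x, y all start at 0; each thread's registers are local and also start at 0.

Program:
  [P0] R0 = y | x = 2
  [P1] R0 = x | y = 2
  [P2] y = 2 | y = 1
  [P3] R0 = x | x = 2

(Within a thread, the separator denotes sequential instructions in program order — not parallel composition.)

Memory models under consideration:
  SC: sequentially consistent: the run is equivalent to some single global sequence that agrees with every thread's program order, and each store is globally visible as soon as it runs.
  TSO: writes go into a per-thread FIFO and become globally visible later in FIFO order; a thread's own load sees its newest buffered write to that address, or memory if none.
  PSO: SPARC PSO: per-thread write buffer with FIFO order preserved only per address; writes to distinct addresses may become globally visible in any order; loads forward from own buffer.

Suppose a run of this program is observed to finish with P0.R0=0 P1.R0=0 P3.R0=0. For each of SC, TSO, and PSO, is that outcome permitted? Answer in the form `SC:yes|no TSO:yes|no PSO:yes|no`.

outcome vector order: (P0.R0,P1.R0,P3.R0)
SC (12): (0,0,0), (0,0,2), (0,2,0), (0,2,2), (1,0,0), (1,0,2), (1,2,0), (1,2,2), (2,0,0), (2,0,2), (2,2,0), (2,2,2)
TSO (12): (0,0,0), (0,0,2), (0,2,0), (0,2,2), (1,0,0), (1,0,2), (1,2,0), (1,2,2), (2,0,0), (2,0,2), (2,2,0), (2,2,2)
PSO (12): (0,0,0), (0,0,2), (0,2,0), (0,2,2), (1,0,0), (1,0,2), (1,2,0), (1,2,2), (2,0,0), (2,0,2), (2,2,0), (2,2,2)
target (0,0,0) ∈ {SC,TSO,PSO}

SC:yes TSO:yes PSO:yes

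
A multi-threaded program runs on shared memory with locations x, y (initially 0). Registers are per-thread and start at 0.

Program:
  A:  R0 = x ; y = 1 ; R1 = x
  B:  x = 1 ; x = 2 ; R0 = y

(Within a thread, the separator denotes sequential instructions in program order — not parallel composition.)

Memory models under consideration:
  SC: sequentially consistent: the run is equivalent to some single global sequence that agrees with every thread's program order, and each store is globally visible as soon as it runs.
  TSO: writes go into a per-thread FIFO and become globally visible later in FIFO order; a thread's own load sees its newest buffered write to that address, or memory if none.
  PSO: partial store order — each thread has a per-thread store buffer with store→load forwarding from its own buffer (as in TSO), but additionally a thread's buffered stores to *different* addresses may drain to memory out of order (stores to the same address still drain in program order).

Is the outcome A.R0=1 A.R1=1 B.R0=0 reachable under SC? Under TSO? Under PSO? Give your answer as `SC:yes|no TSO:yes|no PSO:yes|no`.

SC:no TSO:yes PSO:yes

outcome vector order: (A.R0,A.R1,B.R0)
SC: 9 outcomes — {(0,0,1); (0,1,1); (0,2,0); (0,2,1); (1,1,1); (1,2,0); (1,2,1); (2,2,0); (2,2,1)}
TSO: 12 outcomes — {(0,0,0); (0,0,1); (0,1,0); (0,1,1); (0,2,0); (0,2,1); (1,1,0); (1,1,1); (1,2,0); (1,2,1); (2,2,0); (2,2,1)}
PSO: 12 outcomes — {(0,0,0); (0,0,1); (0,1,0); (0,1,1); (0,2,0); (0,2,1); (1,1,0); (1,1,1); (1,2,0); (1,2,1); (2,2,0); (2,2,1)}
target (1,1,0) ∈ {TSO,PSO}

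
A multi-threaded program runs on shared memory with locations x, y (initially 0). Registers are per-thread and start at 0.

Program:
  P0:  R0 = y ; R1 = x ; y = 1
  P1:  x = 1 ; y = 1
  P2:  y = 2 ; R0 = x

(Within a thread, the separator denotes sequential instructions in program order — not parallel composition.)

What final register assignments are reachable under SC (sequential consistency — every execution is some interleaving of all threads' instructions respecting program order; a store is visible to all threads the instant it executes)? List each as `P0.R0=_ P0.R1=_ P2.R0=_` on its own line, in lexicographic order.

outcome vector order: (P0.R0,P0.R1,P2.R0)
|SC outcomes| = 10

P0.R0=0 P0.R1=0 P2.R0=0
P0.R0=0 P0.R1=0 P2.R0=1
P0.R0=0 P0.R1=1 P2.R0=0
P0.R0=0 P0.R1=1 P2.R0=1
P0.R0=1 P0.R1=1 P2.R0=0
P0.R0=1 P0.R1=1 P2.R0=1
P0.R0=2 P0.R1=0 P2.R0=0
P0.R0=2 P0.R1=0 P2.R0=1
P0.R0=2 P0.R1=1 P2.R0=0
P0.R0=2 P0.R1=1 P2.R0=1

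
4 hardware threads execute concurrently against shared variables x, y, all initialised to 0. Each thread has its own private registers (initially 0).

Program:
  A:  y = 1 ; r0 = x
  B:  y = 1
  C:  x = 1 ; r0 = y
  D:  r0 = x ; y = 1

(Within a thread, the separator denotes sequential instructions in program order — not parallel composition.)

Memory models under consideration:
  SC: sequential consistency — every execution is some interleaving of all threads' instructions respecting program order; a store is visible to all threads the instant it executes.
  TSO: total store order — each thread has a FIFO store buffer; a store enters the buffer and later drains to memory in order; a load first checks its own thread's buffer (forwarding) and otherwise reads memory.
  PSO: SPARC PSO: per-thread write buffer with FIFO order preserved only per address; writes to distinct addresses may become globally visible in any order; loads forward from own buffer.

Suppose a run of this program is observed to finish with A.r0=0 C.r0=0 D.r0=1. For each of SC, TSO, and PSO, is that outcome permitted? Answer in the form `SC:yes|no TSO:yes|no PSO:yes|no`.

outcome vector order: (A.r0,C.r0,D.r0)
under SC → 0/1/0 0/1/1 1/0/0 1/0/1 1/1/0 1/1/1
under TSO → 0/0/0 0/0/1 0/1/0 0/1/1 1/0/0 1/0/1 1/1/0 1/1/1
under PSO → 0/0/0 0/0/1 0/1/0 0/1/1 1/0/0 1/0/1 1/1/0 1/1/1
target 0/0/1 ∈ {TSO,PSO}

SC:no TSO:yes PSO:yes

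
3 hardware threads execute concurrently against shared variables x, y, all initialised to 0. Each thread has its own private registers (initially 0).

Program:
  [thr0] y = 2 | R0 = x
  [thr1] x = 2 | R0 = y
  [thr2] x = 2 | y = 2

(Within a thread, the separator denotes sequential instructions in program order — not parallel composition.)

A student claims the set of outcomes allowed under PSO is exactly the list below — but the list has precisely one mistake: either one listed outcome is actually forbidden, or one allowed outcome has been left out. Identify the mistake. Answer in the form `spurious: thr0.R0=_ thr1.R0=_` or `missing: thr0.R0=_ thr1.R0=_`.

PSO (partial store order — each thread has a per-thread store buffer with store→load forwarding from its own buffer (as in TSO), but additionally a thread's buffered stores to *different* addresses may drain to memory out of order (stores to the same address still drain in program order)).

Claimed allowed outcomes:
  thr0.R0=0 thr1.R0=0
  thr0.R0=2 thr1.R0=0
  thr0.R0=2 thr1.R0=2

missing: thr0.R0=0 thr1.R0=2

outcome vector order: (thr0.R0,thr1.R0)
PSO (4): 00, 02, 20, 22
PSO∖claimed = {02}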